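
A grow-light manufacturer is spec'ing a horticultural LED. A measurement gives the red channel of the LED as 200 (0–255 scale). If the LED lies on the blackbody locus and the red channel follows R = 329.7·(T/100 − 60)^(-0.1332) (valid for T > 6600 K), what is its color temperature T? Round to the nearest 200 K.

10200 K

(t − 60)^(-0.1332) = 200/329.7 = 0.60661.
t − 60 = 0.60661^(1/-0.1332) = 0.60661^(-7.508) = 42.638, so t = 102.638.
T = 100·t = 10264 K → 10200 K to the nearest 200 K.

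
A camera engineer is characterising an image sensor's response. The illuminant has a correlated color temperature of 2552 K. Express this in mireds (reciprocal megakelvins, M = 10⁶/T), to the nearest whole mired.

392 mireds

M = 10⁶ / 2552 = 391.850 → 392 mireds.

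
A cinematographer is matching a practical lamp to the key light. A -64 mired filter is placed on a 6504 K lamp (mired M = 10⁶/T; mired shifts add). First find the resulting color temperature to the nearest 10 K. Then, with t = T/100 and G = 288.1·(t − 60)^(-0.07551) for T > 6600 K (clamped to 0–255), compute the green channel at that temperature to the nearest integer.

M_in = 10⁶/6504 = 153.75; M_out = 153.75 + (-64) = 89.75.
T_out = 10⁶/89.75 = 11141.9 K → 11140 K; t = 111.4.
G = 288.1·(111.4 − 60)^(-0.07551) = 288.1·51.4^(-0.07551) = 288.1·0.74269 = 213.968.
Rounded: 214.

214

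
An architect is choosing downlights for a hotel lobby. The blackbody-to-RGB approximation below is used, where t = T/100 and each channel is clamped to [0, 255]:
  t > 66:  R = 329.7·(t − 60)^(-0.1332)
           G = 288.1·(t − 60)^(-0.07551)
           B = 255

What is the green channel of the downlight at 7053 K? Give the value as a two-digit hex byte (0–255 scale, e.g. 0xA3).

0xF1

t = 7053/100 = 70.53; the t > 66 branch applies.
G = 288.1·(70.53 − 60)^(-0.07551) = 288.1·10.53^(-0.07551) = 288.1·0.83714 = 241.179.
Rounded: 241; in hex, 0xF1.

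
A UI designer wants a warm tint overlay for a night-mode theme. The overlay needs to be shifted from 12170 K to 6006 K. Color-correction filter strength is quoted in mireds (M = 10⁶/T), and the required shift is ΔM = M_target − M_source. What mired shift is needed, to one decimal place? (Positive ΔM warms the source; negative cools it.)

+84.3 mireds

M_source = 10⁶/12170 = 82.169; M_target = 10⁶/6006 = 166.500.
ΔM = 166.500 − 82.169 = 84.331 → +84.3 mireds, a warming shift.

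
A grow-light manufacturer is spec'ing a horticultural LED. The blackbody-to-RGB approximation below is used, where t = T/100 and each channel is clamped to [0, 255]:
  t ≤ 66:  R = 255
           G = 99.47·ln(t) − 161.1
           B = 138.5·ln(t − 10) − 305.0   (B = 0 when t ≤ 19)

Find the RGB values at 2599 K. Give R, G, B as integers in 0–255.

t = 2599/100 = 25.99; the t ≤ 66 branch applies.
R = 255 by definition for t ≤ 66.
G = 99.47·ln 25.99 − 161.1 = 99.47·3.2577 − 161.1 = 162.945.
B = 138.5·ln(25.99 − 10) − 305.0 = 138.5·ln 15.99 − 305.0 = 138.5·2.7720 − 305.0 = 78.917.
Rounded: (255, 163, 79).

R=255, G=163, B=79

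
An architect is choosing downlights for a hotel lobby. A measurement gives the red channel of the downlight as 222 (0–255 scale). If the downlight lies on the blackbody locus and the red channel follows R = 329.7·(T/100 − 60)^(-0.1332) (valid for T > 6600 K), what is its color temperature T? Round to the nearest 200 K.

(t − 60)^(-0.1332) = 222/329.7 = 0.67334.
t − 60 = 0.67334^(1/-0.1332) = 0.67334^(-7.508) = 19.478, so t = 79.478.
T = 100·t = 7948 K → 8000 K to the nearest 200 K.

8000 K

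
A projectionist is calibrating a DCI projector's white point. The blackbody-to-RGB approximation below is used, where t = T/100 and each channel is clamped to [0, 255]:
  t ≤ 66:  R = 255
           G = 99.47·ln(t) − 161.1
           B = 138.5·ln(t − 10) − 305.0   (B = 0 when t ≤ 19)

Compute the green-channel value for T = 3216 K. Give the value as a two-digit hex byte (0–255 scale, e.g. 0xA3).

0xB8

t = 3216/100 = 32.16; the t ≤ 66 branch applies.
G = 99.47·ln 32.16 − 161.1 = 99.47·3.4707 − 161.1 = 184.133.
Rounded: 184; in hex, 0xB8.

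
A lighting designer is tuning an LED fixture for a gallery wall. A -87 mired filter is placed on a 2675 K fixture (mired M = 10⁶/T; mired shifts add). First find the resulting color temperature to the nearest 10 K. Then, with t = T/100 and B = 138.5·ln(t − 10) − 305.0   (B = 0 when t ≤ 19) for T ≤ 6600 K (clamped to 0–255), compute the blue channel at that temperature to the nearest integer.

140

M_in = 10⁶/2675 = 373.83; M_out = 373.83 + (-87) = 286.83.
T_out = 10⁶/286.83 = 3486.4 K → 3490 K; t = 34.9.
B = 138.5·ln(34.9 − 10) − 305.0 = 138.5·ln 24.9 − 305.0 = 138.5·3.2149 − 305.0 = 140.259.
Rounded: 140.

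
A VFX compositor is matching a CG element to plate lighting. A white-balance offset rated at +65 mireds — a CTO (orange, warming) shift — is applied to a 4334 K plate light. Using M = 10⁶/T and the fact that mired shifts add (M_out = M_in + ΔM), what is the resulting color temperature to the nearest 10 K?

3380 K

M_in = 10⁶/4334 = 230.73 mireds.
M_out = 230.73 + (+65) = 295.73 mireds.
T_out = 10⁶/295.73 = 3381.4 K → 3380 K.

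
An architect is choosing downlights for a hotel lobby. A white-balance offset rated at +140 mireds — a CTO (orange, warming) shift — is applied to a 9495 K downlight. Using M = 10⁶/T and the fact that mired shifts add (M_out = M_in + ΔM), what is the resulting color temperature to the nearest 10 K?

4080 K

M_in = 10⁶/9495 = 105.32 mireds.
M_out = 105.32 + (+140) = 245.32 mireds.
T_out = 10⁶/245.32 = 4076.3 K → 4080 K.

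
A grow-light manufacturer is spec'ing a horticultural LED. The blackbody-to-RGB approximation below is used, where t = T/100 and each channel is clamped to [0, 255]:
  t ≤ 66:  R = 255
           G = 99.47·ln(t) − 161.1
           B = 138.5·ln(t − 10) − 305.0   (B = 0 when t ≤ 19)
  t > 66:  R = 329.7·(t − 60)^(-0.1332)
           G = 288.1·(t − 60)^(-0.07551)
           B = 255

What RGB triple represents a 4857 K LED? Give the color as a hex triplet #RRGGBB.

t = 4857/100 = 48.57; the t ≤ 66 branch applies.
R = 255 by definition for t ≤ 66.
G = 99.47·ln 48.57 − 161.1 = 99.47·3.8830 − 161.1 = 225.143.
B = 138.5·ln(48.57 − 10) − 305.0 = 138.5·ln 38.57 − 305.0 = 138.5·3.6525 − 305.0 = 200.868.
Rounded: (255, 225, 201).
In hex: #FFE1C9.

#FFE1C9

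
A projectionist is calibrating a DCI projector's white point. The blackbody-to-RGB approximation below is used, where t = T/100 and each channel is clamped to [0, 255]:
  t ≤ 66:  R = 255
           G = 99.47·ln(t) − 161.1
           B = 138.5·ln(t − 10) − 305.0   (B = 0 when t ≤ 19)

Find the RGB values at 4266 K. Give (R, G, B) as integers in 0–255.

(255, 212, 178)

t = 4266/100 = 42.66; the t ≤ 66 branch applies.
R = 255 by definition for t ≤ 66.
G = 99.47·ln 42.66 − 161.1 = 99.47·3.7533 − 161.1 = 212.237.
B = 138.5·ln(42.66 − 10) − 305.0 = 138.5·ln 32.66 − 305.0 = 138.5·3.4862 − 305.0 = 177.832.
Rounded: (255, 212, 178).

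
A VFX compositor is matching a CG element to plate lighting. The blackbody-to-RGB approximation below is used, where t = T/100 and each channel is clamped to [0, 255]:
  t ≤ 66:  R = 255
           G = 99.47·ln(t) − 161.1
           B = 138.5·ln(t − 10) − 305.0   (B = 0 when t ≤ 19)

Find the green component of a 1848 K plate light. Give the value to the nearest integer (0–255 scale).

129

t = 1848/100 = 18.48; the t ≤ 66 branch applies.
G = 99.47·ln 18.48 − 161.1 = 99.47·2.9167 − 161.1 = 129.023.
Rounded: 129.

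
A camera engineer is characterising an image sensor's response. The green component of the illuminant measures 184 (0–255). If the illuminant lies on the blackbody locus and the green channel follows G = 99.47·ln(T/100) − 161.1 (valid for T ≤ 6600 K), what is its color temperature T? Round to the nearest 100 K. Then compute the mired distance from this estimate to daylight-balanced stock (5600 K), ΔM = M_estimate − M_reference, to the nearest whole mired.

ln t = (184 + 161.1) / 99.47 = 3.4694.
t = e^3.4694 = 32.117.
T = 100·t = 3212 K → 3200 K to the nearest 100 K.
M_estimate = 10⁶/3200 = 312.50; M_reference = 10⁶/5600 = 178.57.
ΔM = 312.50 − 178.57 = 133.93 → +134 mireds.

+134 mireds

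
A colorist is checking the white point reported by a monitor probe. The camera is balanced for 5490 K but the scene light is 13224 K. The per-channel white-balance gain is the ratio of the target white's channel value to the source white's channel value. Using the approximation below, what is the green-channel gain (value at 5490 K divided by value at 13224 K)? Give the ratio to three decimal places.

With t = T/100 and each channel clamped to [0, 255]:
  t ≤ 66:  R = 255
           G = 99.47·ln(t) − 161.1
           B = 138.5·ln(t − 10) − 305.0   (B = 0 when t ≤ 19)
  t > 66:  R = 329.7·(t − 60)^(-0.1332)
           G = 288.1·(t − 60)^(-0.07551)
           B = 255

At 13224 K (t = 132.24):
  G = 288.1·(132.24 − 60)^(-0.07551) = 288.1·72.24^(-0.07551) = 288.1·0.72384 = 208.539.
At 5490 K (t = 54.9):
  G = 99.47·ln 54.9 − 161.1 = 99.47·4.0055 − 161.1 = 237.328.
Gain = 237.328 / 208.539 = 1.1381 → 1.138.

1.138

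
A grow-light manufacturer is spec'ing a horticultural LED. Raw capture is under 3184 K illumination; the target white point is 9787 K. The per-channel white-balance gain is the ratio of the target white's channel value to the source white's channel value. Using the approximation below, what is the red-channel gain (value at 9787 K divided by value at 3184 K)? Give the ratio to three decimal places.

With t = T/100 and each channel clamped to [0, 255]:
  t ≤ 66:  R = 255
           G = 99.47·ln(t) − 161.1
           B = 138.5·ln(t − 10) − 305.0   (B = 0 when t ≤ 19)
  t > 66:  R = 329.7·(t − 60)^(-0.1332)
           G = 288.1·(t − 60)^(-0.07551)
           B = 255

At 3184 K (t = 31.84):
  R = 255 by definition for t ≤ 66.
At 9787 K (t = 97.87):
  R = 329.7·(97.87 − 60)^(-0.1332) = 329.7·37.87^(-0.1332) = 329.7·0.61627 = 203.184.
Gain = 203.184 / 255.000 = 0.7968 → 0.797.

0.797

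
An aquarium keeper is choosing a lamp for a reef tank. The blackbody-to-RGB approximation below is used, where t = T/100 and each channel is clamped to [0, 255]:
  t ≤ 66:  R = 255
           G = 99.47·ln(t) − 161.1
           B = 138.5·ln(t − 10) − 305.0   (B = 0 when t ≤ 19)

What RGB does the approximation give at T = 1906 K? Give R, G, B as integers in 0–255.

R=255, G=132, B=0

t = 1906/100 = 19.06; the t ≤ 66 branch applies.
R = 255 by definition for t ≤ 66.
G = 99.47·ln 19.06 − 161.1 = 99.47·2.9476 − 161.1 = 132.097.
B = 138.5·ln(19.06 − 10) − 305.0 = 138.5·ln 9.06 − 305.0 = 138.5·2.2039 − 305.0 = 0.236.
Rounded: (255, 132, 0).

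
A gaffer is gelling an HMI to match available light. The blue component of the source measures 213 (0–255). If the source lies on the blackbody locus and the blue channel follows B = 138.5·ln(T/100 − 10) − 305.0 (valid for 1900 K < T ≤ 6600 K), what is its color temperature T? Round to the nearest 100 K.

5200 K

ln(t − 10) = (213 + 305.0) / 138.5 = 3.7401.
t − 10 = e^3.7401 = 42.101, so t = 52.101.
T = 100·t = 5210 K → 5200 K to the nearest 100 K.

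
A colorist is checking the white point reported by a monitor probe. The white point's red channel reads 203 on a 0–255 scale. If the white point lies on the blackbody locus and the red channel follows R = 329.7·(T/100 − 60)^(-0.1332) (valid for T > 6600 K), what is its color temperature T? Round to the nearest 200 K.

9800 K

(t − 60)^(-0.1332) = 203/329.7 = 0.61571.
t − 60 = 0.61571^(1/-0.1332) = 0.61571^(-7.508) = 38.129, so t = 98.129.
T = 100·t = 9813 K → 9800 K to the nearest 200 K.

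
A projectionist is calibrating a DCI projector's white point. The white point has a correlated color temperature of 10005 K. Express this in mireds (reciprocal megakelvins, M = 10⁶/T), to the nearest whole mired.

100 mireds

M = 10⁶ / 10005 = 99.950 → 100 mireds.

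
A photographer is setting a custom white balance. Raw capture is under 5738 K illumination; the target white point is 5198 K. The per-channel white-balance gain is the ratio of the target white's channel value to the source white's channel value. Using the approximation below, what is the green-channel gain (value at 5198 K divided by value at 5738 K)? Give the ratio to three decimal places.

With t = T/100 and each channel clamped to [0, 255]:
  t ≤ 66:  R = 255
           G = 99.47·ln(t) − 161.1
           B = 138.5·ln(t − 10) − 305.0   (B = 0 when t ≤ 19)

At 5738 K (t = 57.38):
  G = 99.47·ln 57.38 − 161.1 = 99.47·4.0497 − 161.1 = 241.723.
At 5198 K (t = 51.98):
  G = 99.47·ln 51.98 − 161.1 = 99.47·3.9509 − 161.1 = 231.892.
Gain = 231.892 / 241.723 = 0.9593 → 0.959.

0.959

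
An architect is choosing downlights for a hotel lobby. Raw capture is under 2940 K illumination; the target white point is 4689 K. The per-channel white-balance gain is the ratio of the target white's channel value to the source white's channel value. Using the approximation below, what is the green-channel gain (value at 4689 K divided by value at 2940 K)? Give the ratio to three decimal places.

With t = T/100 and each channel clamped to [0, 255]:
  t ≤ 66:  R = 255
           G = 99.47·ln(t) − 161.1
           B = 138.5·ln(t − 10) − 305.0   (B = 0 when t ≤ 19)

At 2940 K (t = 29.4):
  G = 99.47·ln 29.4 − 161.1 = 99.47·3.3810 − 161.1 = 175.208.
At 4689 K (t = 46.89):
  G = 99.47·ln 46.89 − 161.1 = 99.47·3.8478 − 161.1 = 221.641.
Gain = 221.641 / 175.208 = 1.2650 → 1.265.

1.265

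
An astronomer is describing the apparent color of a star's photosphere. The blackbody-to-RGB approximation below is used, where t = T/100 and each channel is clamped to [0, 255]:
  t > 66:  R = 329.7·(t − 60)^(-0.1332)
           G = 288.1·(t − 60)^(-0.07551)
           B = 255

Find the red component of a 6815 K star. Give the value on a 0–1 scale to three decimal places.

t = 6815/100 = 68.15; the t > 66 branch applies.
R = 329.7·(68.15 − 60)^(-0.1332) = 329.7·8.15^(-0.1332) = 329.7·0.75620 = 249.317.
On a 0–1 scale: 249.317/255 = 0.9777 → 0.978.

0.978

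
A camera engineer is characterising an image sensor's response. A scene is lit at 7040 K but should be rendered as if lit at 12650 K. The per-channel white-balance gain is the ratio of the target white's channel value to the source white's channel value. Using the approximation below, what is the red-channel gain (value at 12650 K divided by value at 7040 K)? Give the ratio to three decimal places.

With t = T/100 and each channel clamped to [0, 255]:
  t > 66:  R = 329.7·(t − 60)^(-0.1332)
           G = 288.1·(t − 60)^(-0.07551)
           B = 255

0.781

At 7040 K (t = 70.4):
  R = 329.7·(70.4 − 60)^(-0.1332) = 329.7·10.4^(-0.1332) = 329.7·0.73203 = 241.352.
At 12650 K (t = 126.5):
  R = 329.7·(126.5 − 60)^(-0.1332) = 329.7·66.5^(-0.1332) = 329.7·0.57174 = 188.503.
Gain = 188.503 / 241.352 = 0.7810 → 0.781.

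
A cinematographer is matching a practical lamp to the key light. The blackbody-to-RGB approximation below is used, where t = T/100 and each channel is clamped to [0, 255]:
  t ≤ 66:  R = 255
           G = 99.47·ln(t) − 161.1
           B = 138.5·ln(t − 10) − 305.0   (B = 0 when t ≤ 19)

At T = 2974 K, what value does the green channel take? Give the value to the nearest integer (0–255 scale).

t = 2974/100 = 29.74; the t ≤ 66 branch applies.
G = 99.47·ln 29.74 − 161.1 = 99.47·3.3925 − 161.1 = 176.351.
Rounded: 176.

176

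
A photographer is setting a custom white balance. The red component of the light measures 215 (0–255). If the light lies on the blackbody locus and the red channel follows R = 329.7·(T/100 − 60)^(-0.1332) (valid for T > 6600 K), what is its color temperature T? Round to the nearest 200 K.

8400 K

(t − 60)^(-0.1332) = 215/329.7 = 0.65211.
t − 60 = 0.65211^(1/-0.1332) = 0.65211^(-7.508) = 24.774, so t = 84.774.
T = 100·t = 8477 K → 8400 K to the nearest 200 K.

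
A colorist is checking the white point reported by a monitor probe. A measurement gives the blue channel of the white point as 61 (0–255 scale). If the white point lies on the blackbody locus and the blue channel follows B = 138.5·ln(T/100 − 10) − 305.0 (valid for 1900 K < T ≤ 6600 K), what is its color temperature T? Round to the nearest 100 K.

2400 K

ln(t − 10) = (61 + 305.0) / 138.5 = 2.6426.
t − 10 = e^2.6426 = 14.050, so t = 24.050.
T = 100·t = 2405 K → 2400 K to the nearest 100 K.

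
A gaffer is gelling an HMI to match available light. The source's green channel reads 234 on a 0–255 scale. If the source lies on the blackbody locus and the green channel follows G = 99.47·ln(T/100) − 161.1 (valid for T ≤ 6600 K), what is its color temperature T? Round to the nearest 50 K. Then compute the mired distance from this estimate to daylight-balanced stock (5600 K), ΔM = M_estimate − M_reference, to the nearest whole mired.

+10 mireds

ln t = (234 + 161.1) / 99.47 = 3.9721.
t = e^3.9721 = 53.093.
T = 100·t = 5309 K → 5300 K to the nearest 50 K.
M_estimate = 10⁶/5300 = 188.68; M_reference = 10⁶/5600 = 178.57.
ΔM = 188.68 − 178.57 = 10.11 → +10 mireds.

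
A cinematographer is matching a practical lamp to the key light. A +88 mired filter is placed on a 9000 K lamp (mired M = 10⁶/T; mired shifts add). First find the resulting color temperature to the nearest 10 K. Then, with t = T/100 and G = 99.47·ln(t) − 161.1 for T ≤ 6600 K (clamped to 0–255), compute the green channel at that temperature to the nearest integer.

228

M_in = 10⁶/9000 = 111.11; M_out = 111.11 + (+88) = 199.11.
T_out = 10⁶/199.11 = 5022.3 K → 5020 K; t = 50.2.
G = 99.47·ln 50.2 − 161.1 = 99.47·3.9160 − 161.1 = 228.426.
Rounded: 228.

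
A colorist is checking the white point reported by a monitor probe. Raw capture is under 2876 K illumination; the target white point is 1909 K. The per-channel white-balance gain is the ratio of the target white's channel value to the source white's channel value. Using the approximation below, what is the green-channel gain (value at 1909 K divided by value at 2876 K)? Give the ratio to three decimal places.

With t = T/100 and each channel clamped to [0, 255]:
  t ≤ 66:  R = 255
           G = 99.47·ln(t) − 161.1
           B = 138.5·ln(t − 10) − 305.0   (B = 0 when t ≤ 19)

At 2876 K (t = 28.76):
  G = 99.47·ln 28.76 − 161.1 = 99.47·3.3590 − 161.1 = 173.018.
At 1909 K (t = 19.09):
  G = 99.47·ln 19.09 − 161.1 = 99.47·2.9492 − 161.1 = 132.253.
Gain = 132.253 / 173.018 = 0.7644 → 0.764.

0.764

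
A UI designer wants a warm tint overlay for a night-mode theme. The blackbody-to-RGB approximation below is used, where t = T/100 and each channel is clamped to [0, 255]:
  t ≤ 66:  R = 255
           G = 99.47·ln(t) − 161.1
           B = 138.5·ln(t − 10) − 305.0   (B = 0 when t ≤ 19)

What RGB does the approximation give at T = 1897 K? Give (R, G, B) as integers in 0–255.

(255, 132, 0)

t = 1897/100 = 18.97; the t ≤ 66 branch applies.
R = 255 by definition for t ≤ 66.
G = 99.47·ln 18.97 − 161.1 = 99.47·2.9429 − 161.1 = 131.626.
t = 18.97 ≤ 19, so B = 0.
Rounded: (255, 132, 0).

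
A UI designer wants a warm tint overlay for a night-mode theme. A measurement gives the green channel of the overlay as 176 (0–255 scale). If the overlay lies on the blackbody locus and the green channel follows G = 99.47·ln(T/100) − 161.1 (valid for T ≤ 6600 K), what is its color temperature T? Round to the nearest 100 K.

3000 K

ln t = (176 + 161.1) / 99.47 = 3.3890.
t = e^3.3890 = 29.635.
T = 100·t = 2964 K → 3000 K to the nearest 100 K.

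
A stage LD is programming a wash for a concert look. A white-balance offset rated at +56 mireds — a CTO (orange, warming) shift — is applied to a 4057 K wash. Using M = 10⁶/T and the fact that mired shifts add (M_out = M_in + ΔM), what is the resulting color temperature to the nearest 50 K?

M_in = 10⁶/4057 = 246.49 mireds.
M_out = 246.49 + (+56) = 302.49 mireds.
T_out = 10⁶/302.49 = 3305.9 K → 3300 K.

3300 K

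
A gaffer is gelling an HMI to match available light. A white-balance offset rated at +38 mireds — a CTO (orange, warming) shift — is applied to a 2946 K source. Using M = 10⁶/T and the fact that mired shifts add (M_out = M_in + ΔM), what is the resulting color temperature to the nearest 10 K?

2650 K

M_in = 10⁶/2946 = 339.44 mireds.
M_out = 339.44 + (+38) = 377.44 mireds.
T_out = 10⁶/377.44 = 2649.4 K → 2650 K.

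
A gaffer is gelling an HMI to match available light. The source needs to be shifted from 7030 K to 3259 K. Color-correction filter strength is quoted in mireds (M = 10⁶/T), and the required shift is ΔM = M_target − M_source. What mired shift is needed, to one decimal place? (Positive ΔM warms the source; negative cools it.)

M_source = 10⁶/7030 = 142.248; M_target = 10⁶/3259 = 306.843.
ΔM = 306.843 − 142.248 = 164.595 → +164.6 mireds, a warming shift.

+164.6 mireds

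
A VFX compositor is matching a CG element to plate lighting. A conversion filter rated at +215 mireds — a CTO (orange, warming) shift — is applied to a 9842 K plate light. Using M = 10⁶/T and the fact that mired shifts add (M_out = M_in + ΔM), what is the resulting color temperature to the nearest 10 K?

M_in = 10⁶/9842 = 101.61 mireds.
M_out = 101.61 + (+215) = 316.61 mireds.
T_out = 10⁶/316.61 = 3158.5 K → 3160 K.

3160 K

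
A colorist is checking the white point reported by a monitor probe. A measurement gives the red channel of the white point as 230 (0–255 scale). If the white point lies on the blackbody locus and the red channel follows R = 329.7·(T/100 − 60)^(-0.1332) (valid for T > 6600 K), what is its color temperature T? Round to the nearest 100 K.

(t − 60)^(-0.1332) = 230/329.7 = 0.69760.
t − 60 = 0.69760^(1/-0.1332) = 0.69760^(-7.508) = 14.932, so t = 74.932.
T = 100·t = 7493 K → 7500 K to the nearest 100 K.

7500 K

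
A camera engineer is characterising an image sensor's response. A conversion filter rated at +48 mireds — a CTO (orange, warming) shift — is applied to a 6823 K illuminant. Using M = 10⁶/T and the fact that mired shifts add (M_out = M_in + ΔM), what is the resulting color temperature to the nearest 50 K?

M_in = 10⁶/6823 = 146.56 mireds.
M_out = 146.56 + (+48) = 194.56 mireds.
T_out = 10⁶/194.56 = 5139.7 K → 5150 K.

5150 K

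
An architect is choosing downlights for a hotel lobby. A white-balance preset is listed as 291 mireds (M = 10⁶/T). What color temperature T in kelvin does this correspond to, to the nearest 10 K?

T = 10⁶ / 291 = 3436.43 K → 3440 K.

3440 K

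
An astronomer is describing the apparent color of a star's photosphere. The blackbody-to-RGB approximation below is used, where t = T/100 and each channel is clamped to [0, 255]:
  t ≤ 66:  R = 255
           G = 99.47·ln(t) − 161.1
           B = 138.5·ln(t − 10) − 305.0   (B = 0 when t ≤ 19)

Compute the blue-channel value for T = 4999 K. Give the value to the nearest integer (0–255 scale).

t = 4999/100 = 49.99; the t ≤ 66 branch applies.
B = 138.5·ln(49.99 − 10) − 305.0 = 138.5·ln 39.99 − 305.0 = 138.5·3.6886 − 305.0 = 205.875.
Rounded: 206.

206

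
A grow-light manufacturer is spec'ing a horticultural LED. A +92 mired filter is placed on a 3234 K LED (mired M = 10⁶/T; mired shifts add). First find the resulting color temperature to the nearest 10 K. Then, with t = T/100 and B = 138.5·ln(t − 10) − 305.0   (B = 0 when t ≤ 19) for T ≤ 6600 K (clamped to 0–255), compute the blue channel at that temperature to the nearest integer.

M_in = 10⁶/3234 = 309.21; M_out = 309.21 + (+92) = 401.21.
T_out = 10⁶/401.21 = 2492.4 K → 2490 K; t = 24.9.
B = 138.5·ln(24.9 − 10) − 305.0 = 138.5·ln 14.9 − 305.0 = 138.5·2.7014 − 305.0 = 69.139.
Rounded: 69.

69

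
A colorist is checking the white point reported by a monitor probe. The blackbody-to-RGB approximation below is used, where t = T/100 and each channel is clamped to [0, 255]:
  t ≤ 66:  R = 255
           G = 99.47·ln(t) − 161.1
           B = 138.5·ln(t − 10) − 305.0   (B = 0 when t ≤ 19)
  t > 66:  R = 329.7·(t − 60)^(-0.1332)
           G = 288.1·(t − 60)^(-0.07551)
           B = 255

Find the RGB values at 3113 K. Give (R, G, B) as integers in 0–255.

t = 3113/100 = 31.13; the t ≤ 66 branch applies.
R = 255 by definition for t ≤ 66.
G = 99.47·ln 31.13 − 161.1 = 99.47·3.4382 − 161.1 = 180.895.
B = 138.5·ln(31.13 − 10) − 305.0 = 138.5·ln 21.13 − 305.0 = 138.5·3.0507 − 305.0 = 117.521.
Rounded: (255, 181, 118).

(255, 181, 118)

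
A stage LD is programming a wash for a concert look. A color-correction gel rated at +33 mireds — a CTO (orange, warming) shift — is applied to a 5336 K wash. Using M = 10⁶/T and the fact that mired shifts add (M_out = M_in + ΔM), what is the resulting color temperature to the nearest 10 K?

4540 K

M_in = 10⁶/5336 = 187.41 mireds.
M_out = 187.41 + (+33) = 220.41 mireds.
T_out = 10⁶/220.41 = 4537.1 K → 4540 K.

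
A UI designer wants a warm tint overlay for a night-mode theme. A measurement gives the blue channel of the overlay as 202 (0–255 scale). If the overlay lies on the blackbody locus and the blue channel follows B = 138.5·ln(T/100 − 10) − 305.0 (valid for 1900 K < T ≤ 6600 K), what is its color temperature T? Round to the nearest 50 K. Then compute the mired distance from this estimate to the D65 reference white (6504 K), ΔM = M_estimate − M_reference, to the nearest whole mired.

+50 mireds

ln(t − 10) = (202 + 305.0) / 138.5 = 3.6606.
t − 10 = e^3.6606 = 38.887, so t = 48.887.
T = 100·t = 4889 K → 4900 K to the nearest 50 K.
M_estimate = 10⁶/4900 = 204.08; M_reference = 10⁶/6504 = 153.75.
ΔM = 204.08 − 153.75 = 50.33 → +50 mireds.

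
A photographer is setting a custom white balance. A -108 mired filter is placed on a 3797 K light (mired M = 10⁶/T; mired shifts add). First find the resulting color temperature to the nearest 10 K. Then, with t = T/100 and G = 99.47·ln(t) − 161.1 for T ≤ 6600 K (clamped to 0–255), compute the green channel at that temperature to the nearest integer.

M_in = 10⁶/3797 = 263.37; M_out = 263.37 + (-108) = 155.37.
T_out = 10⁶/155.37 = 6436.4 K → 6440 K; t = 64.4.
G = 99.47·ln 64.4 − 161.1 = 99.47·4.1651 − 161.1 = 253.204.
Rounded: 253.

253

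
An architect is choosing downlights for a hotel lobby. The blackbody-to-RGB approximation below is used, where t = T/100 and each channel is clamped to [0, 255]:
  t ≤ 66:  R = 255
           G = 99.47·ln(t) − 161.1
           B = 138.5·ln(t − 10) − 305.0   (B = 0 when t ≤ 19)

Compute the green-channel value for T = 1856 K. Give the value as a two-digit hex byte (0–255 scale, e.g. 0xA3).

0x81

t = 1856/100 = 18.56; the t ≤ 66 branch applies.
G = 99.47·ln 18.56 − 161.1 = 99.47·2.9210 − 161.1 = 129.453.
Rounded: 129; in hex, 0x81.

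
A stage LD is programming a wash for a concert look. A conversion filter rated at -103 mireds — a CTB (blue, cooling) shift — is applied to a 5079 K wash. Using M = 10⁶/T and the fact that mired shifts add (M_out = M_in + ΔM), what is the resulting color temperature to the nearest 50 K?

10650 K

M_in = 10⁶/5079 = 196.89 mireds.
M_out = 196.89 + (-103) = 93.89 mireds.
T_out = 10⁶/93.89 = 10650.9 K → 10650 K.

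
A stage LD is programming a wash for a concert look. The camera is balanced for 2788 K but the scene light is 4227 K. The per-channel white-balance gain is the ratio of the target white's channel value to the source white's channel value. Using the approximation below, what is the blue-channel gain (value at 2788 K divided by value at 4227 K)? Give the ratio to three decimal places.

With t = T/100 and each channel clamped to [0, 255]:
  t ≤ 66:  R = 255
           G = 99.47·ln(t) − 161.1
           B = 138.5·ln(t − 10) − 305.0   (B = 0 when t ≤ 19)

At 4227 K (t = 42.27):
  B = 138.5·ln(42.27 − 10) − 305.0 = 138.5·ln 32.27 − 305.0 = 138.5·3.4741 − 305.0 = 176.168.
At 2788 K (t = 27.88):
  B = 138.5·ln(27.88 − 10) − 305.0 = 138.5·ln 17.88 − 305.0 = 138.5·2.8837 − 305.0 = 94.390.
Gain = 94.390 / 176.168 = 0.5358 → 0.536.

0.536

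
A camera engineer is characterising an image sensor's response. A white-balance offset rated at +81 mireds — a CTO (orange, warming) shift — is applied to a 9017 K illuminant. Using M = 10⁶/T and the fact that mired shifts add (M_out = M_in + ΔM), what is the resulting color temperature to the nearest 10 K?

M_in = 10⁶/9017 = 110.90 mireds.
M_out = 110.90 + (+81) = 191.90 mireds.
T_out = 10⁶/191.90 = 5211.0 K → 5210 K.

5210 K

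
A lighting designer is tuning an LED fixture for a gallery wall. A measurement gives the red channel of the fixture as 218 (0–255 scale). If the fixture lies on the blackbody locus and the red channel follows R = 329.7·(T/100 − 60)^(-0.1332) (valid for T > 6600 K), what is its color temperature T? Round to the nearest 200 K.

(t − 60)^(-0.1332) = 218/329.7 = 0.66121.
t − 60 = 0.66121^(1/-0.1332) = 0.66121^(-7.508) = 22.326, so t = 82.326.
T = 100·t = 8233 K → 8200 K to the nearest 200 K.

8200 K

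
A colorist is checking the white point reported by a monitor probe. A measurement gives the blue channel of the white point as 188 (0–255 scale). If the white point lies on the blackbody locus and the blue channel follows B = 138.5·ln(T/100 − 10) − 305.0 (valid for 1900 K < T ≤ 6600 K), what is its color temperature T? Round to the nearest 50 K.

4500 K

ln(t − 10) = (188 + 305.0) / 138.5 = 3.5596.
t − 10 = e^3.5596 = 35.148, so t = 45.148.
T = 100·t = 4515 K → 4500 K to the nearest 50 K.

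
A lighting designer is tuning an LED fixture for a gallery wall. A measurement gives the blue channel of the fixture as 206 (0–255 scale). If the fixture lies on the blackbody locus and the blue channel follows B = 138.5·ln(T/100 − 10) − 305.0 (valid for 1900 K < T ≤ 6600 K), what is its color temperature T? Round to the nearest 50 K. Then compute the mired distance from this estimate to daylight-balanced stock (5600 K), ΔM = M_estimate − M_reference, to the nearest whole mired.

+21 mireds

ln(t − 10) = (206 + 305.0) / 138.5 = 3.6895.
t − 10 = e^3.6895 = 40.026, so t = 50.026.
T = 100·t = 5003 K → 5000 K to the nearest 50 K.
M_estimate = 10⁶/5000 = 200.00; M_reference = 10⁶/5600 = 178.57.
ΔM = 200.00 − 178.57 = 21.43 → +21 mireds.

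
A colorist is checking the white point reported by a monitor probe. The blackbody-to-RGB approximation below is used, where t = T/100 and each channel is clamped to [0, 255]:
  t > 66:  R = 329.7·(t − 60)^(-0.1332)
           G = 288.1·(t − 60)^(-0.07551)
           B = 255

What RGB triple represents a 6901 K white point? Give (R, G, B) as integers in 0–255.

(246, 244, 255)

t = 6901/100 = 69.01; the t > 66 branch applies.
R = 329.7·(69.01 − 60)^(-0.1332) = 329.7·9.01^(-0.1332) = 329.7·0.74616 = 246.008.
G = 288.1·(69.01 − 60)^(-0.07551) = 288.1·9.01^(-0.07551) = 288.1·0.84705 = 244.035.
B = 255 by definition for t > 66.
Rounded: (246, 244, 255).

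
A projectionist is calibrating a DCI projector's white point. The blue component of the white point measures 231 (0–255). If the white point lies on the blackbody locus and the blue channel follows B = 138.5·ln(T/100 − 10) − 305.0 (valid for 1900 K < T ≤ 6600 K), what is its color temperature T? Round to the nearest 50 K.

ln(t − 10) = (231 + 305.0) / 138.5 = 3.8700.
t − 10 = e^3.8700 = 47.944, so t = 57.944.
T = 100·t = 5794 K → 5800 K to the nearest 50 K.

5800 K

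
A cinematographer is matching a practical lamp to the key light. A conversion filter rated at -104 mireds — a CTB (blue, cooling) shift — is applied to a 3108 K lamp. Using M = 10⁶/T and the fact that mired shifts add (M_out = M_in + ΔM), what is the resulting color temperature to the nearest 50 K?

4600 K

M_in = 10⁶/3108 = 321.75 mireds.
M_out = 321.75 + (-104) = 217.75 mireds.
T_out = 10⁶/217.75 = 4592.4 K → 4600 K.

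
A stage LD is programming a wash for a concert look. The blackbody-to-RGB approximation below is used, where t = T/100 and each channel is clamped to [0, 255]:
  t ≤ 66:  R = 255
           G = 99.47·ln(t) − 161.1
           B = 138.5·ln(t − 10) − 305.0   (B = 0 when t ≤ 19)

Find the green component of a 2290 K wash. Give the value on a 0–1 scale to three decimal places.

0.590

t = 2290/100 = 22.9; the t ≤ 66 branch applies.
G = 99.47·ln 22.9 − 161.1 = 99.47·3.1311 − 161.1 = 150.354.
On a 0–1 scale: 150.354/255 = 0.5896 → 0.590.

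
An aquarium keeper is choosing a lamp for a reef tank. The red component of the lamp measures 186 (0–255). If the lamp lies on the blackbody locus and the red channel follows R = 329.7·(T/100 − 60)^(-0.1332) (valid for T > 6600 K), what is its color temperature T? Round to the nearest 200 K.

(t − 60)^(-0.1332) = 186/329.7 = 0.56415.
t − 60 = 0.56415^(1/-0.1332) = 0.56415^(-7.508) = 73.521, so t = 133.521.
T = 100·t = 13352 K → 13400 K to the nearest 200 K.

13400 K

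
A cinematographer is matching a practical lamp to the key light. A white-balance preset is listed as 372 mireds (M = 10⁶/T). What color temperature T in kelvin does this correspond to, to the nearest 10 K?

2690 K

T = 10⁶ / 372 = 2688.17 K → 2690 K.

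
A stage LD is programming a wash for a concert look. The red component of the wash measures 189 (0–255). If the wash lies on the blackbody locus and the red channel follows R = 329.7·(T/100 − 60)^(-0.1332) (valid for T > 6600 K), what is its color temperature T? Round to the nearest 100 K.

(t − 60)^(-0.1332) = 189/329.7 = 0.57325.
t − 60 = 0.57325^(1/-0.1332) = 0.57325^(-7.508) = 65.199, so t = 125.199.
T = 100·t = 12520 K → 12500 K to the nearest 100 K.

12500 K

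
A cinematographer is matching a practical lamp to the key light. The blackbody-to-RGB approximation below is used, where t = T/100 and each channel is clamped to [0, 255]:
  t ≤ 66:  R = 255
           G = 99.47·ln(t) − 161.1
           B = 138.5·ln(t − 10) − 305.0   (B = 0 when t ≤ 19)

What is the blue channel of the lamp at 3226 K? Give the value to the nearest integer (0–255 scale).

125

t = 3226/100 = 32.26; the t ≤ 66 branch applies.
B = 138.5·ln(32.26 − 10) − 305.0 = 138.5·ln 22.26 − 305.0 = 138.5·3.1028 − 305.0 = 124.737.
Rounded: 125.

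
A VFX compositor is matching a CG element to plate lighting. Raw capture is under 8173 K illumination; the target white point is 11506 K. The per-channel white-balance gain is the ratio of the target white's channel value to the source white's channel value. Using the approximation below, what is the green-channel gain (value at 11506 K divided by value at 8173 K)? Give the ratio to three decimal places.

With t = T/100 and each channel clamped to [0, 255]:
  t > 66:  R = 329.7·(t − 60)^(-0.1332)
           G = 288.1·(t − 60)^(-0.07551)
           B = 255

0.932

At 8173 K (t = 81.73):
  G = 288.1·(81.73 − 60)^(-0.07551) = 288.1·21.73^(-0.07551) = 288.1·0.79257 = 228.340.
At 11506 K (t = 115.06):
  G = 288.1·(115.06 − 60)^(-0.07551) = 288.1·55.06^(-0.07551) = 288.1·0.73884 = 212.859.
Gain = 212.859 / 228.340 = 0.9322 → 0.932.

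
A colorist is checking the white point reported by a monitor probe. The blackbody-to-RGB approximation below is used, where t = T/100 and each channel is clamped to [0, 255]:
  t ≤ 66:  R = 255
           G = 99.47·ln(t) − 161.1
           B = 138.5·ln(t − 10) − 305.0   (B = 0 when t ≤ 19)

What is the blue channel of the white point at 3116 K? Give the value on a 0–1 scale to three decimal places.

0.462

t = 3116/100 = 31.16; the t ≤ 66 branch applies.
B = 138.5·ln(31.16 − 10) − 305.0 = 138.5·ln 21.16 − 305.0 = 138.5·3.0521 − 305.0 = 117.718.
On a 0–1 scale: 117.718/255 = 0.4616 → 0.462.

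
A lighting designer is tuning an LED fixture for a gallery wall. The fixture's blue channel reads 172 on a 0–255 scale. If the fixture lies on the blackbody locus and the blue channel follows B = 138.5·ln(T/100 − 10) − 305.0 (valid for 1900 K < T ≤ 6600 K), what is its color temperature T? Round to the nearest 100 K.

4100 K

ln(t − 10) = (172 + 305.0) / 138.5 = 3.4440.
t − 10 = e^3.4440 = 31.313, so t = 41.313.
T = 100·t = 4131 K → 4100 K to the nearest 100 K.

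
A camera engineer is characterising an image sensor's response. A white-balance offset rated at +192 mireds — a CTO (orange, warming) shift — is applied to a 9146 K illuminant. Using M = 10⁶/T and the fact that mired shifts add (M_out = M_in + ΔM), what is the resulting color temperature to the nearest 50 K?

3300 K

M_in = 10⁶/9146 = 109.34 mireds.
M_out = 109.34 + (+192) = 301.34 mireds.
T_out = 10⁶/301.34 = 3318.5 K → 3300 K.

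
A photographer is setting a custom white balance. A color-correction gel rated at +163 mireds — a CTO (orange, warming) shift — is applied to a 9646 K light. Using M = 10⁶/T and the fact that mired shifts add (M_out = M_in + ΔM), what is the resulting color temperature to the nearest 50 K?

M_in = 10⁶/9646 = 103.67 mireds.
M_out = 103.67 + (+163) = 266.67 mireds.
T_out = 10⁶/266.67 = 3750.0 K → 3750 K.

3750 K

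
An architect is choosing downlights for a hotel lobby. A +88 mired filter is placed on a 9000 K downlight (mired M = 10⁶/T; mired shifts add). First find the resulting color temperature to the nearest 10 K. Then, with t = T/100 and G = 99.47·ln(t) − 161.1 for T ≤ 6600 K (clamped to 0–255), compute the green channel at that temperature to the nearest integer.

228

M_in = 10⁶/9000 = 111.11; M_out = 111.11 + (+88) = 199.11.
T_out = 10⁶/199.11 = 5022.3 K → 5020 K; t = 50.2.
G = 99.47·ln 50.2 − 161.1 = 99.47·3.9160 − 161.1 = 228.426.
Rounded: 228.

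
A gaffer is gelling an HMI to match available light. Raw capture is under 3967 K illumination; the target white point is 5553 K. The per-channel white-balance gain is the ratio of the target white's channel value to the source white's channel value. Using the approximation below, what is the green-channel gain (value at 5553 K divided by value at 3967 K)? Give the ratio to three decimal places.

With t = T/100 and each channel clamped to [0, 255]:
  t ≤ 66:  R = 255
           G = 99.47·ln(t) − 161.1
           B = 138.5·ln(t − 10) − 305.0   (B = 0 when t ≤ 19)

1.163

At 3967 K (t = 39.67):
  G = 99.47·ln 39.67 − 161.1 = 99.47·3.6806 − 161.1 = 205.009.
At 5553 K (t = 55.53):
  G = 99.47·ln 55.53 − 161.1 = 99.47·4.0169 − 161.1 = 238.463.
Gain = 238.463 / 205.009 = 1.1632 → 1.163.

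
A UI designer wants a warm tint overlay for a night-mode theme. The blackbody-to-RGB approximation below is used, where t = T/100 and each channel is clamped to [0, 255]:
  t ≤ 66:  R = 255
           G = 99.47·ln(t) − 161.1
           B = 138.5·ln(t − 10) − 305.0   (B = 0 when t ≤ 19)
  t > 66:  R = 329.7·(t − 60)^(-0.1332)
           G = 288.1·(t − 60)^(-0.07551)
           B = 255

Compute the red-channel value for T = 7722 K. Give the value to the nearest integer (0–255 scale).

t = 7722/100 = 77.22; the t > 66 branch applies.
R = 329.7·(77.22 − 60)^(-0.1332) = 329.7·17.22^(-0.1332) = 329.7·0.68448 = 225.673.
Rounded: 226.

226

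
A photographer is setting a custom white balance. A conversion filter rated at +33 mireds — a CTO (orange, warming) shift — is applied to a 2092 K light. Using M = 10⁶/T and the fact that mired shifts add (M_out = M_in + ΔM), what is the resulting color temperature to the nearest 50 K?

1950 K

M_in = 10⁶/2092 = 478.01 mireds.
M_out = 478.01 + (+33) = 511.01 mireds.
T_out = 10⁶/511.01 = 1956.9 K → 1950 K.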